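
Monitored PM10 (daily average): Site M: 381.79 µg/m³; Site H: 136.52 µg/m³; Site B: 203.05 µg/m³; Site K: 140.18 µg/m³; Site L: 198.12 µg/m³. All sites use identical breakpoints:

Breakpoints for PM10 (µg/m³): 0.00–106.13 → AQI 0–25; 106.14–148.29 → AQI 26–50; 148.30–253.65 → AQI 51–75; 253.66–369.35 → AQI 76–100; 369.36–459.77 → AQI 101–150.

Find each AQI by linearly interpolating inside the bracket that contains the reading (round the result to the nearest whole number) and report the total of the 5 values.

321

Site M: 381.79 ∈ [369.36, 459.77] ↔ index [101, 150].
101 + (381.79−369.36)·(150−101)/(459.77−369.36) = 101 + 12.43·49/90.41 ≈ 107.74, so AQI = 108.
Site H 136.52: bracket 106.14–148.29 → index 26–50; slope 24/42.15, offset 30.38.
AQI = 26 + 24/42.15·30.38 ≈ 43.30 ⇒ 43.
Site B: row 148.30–253.65 (AQI 51–75). (75−51)·(203.05−148.30)/(253.65−148.30) + 51 = 24·54.75/105.35 + 51 ≈ 63.47 → 63.
Site K 140.18: bracket 106.14–148.29 → index 26–50; slope 24/42.15, offset 34.04.
AQI = 26 + 24/42.15·34.04 ≈ 45.38 ⇒ 45.
Site L: 198.12 ∈ [148.30, 253.65] ↔ index [51, 75].
51 + (198.12−148.30)·(75−51)/(253.65−148.30) = 51 + 49.82·24/105.35 ≈ 62.35, so AQI = 62.
AQIs: Site M=108, Site H=43, Site B=63, Site K=45, Site L=62. Sum = 108 + 43 + 63 + 45 + 62 = 321.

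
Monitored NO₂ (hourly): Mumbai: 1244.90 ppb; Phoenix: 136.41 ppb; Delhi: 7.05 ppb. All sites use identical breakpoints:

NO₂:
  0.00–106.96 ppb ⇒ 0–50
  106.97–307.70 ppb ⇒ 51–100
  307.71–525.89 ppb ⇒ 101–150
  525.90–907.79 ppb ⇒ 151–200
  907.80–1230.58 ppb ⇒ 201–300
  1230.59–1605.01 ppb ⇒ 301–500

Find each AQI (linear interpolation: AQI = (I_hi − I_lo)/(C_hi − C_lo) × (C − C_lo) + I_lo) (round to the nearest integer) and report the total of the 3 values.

370

Mumbai: row 1230.59–1605.01 (AQI 301–500). (500−301)·(1244.90−1230.59)/(1605.01−1230.59) + 301 = 199·14.31/374.42 + 301 ≈ 308.61 → 309.
Phoenix: 136.41 lies in 106.97–307.70, so I_lo=51, I_hi=100, C_lo=106.97, C_hi=307.70.
(100−51)/(307.70−106.97) × (136.41−106.97) + 51 = 49/200.73 × 29.44 + 51 ≈ 58.19 → 58.
Delhi: row 0.00–106.96 (AQI 0–50). (50−0)·(7.05−0.00)/(106.96−0.00) + 0 = 50·7.05/106.96 + 0 ≈ 3.30 → 3.
AQIs: Mumbai=309, Phoenix=58, Delhi=3. Sum = 309 + 58 + 3 = 370.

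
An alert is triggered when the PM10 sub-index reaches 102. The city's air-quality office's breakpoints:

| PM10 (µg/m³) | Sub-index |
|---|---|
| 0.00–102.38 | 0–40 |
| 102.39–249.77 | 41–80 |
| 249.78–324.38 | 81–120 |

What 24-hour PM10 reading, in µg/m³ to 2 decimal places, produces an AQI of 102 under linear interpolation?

289.95

AQI 102 lies in the 81–120 band, which corresponds to 249.78–324.38 µg/m³.
C = 249.78 + (102−81)×(324.38−249.78)/(120−81) = 249.78 + 21×74.60/39 ≈ 289.9492 µg/m³ → 289.95 µg/m³ to 2 dp.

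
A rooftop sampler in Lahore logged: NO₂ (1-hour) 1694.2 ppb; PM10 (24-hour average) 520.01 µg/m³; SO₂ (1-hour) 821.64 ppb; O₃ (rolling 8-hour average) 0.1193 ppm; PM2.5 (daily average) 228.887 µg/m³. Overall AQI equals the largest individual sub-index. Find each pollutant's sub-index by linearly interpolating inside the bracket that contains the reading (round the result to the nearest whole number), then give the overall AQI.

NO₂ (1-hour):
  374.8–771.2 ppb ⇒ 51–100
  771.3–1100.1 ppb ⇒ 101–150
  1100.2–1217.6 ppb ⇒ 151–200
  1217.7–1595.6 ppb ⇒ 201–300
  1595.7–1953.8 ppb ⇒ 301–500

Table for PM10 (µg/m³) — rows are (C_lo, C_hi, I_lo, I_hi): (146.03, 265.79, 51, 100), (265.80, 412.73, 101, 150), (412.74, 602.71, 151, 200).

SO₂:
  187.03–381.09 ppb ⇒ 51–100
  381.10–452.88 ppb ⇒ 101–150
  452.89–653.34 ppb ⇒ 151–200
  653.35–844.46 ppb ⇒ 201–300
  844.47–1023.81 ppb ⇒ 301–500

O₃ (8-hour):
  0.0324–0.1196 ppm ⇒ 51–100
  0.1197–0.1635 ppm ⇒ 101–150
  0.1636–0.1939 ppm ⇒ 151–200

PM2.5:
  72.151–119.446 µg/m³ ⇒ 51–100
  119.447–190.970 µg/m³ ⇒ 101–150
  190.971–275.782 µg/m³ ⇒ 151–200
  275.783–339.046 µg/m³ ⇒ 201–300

356

NO₂: 1694.2 ∈ [1595.7, 1953.8] ↔ index [301, 500].
301 + (1694.2−1595.7)·(500−301)/(1953.8−1595.7) = 301 + 98.5·199/358.1 ≈ 355.74, so AQI = 356.
PM10: row 412.74–602.71 (AQI 151–200). (200−151)·(520.01−412.74)/(602.71−412.74) + 151 = 49·107.27/189.97 + 151 ≈ 178.67 → 179.
SO₂: 821.64 ∈ [653.35, 844.46] ↔ index [201, 300].
201 + (821.64−653.35)·(300−201)/(844.46−653.35) = 201 + 168.29·99/191.11 ≈ 288.18, so AQI = 288.
O₃: 0.1193 ∈ [0.0324, 0.1196] ↔ index [51, 100].
51 + (0.1193−0.0324)·(100−51)/(0.1196−0.0324) = 51 + 0.0869·49/0.0872 ≈ 99.83, so AQI = 100.
PM2.5: 228.887 ∈ [190.971, 275.782] ↔ index [151, 200].
151 + (228.887−190.971)·(200−151)/(275.782−190.971) = 151 + 37.916·49/84.811 ≈ 172.91, so AQI = 173.
Sub-indices: NO₂→356, PM10→179, SO₂→288, O₃→100, PM2.5→173. Overall AQI = max = 356; dominant pollutant is NO₂.
AQI 356: Hazardous.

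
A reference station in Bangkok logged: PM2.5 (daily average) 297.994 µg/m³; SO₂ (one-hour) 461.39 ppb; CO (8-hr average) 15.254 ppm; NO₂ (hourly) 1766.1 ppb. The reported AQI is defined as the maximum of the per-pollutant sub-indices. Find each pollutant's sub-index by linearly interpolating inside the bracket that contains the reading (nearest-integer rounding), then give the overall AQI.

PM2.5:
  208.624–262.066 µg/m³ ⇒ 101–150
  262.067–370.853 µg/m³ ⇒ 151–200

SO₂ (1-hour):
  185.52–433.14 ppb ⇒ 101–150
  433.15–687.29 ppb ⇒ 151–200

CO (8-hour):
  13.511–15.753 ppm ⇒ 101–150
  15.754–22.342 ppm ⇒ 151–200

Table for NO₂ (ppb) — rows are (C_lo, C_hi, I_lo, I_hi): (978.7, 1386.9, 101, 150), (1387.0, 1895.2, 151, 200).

PM2.5: 297.994 lies in 262.067–370.853, so I_lo=151, I_hi=200, C_lo=262.067, C_hi=370.853.
(200−151)/(370.853−262.067) × (297.994−262.067) + 151 = 49/108.786 × 35.927 + 151 ≈ 167.18 → 167.
SO₂ 461.39: bracket 433.15–687.29 → index 151–200; slope 49/254.14, offset 28.24.
AQI = 151 + 49/254.14·28.24 ≈ 156.44 ⇒ 156.
CO 15.254: bracket 13.511–15.753 → index 101–150; slope 49/2.242, offset 1.743.
AQI = 101 + 49/2.242·1.743 ≈ 139.09 ⇒ 139.
NO₂: row 1387.0–1895.2 (AQI 151–200). (200−151)·(1766.1−1387.0)/(1895.2−1387.0) + 151 = 49·379.1/508.2 + 151 ≈ 187.55 → 188.
Sub-indices: PM2.5→167, SO₂→156, CO→139, NO₂→188. Overall AQI = max = 188; dominant pollutant is NO₂.
AQI 188: Unhealthy.

188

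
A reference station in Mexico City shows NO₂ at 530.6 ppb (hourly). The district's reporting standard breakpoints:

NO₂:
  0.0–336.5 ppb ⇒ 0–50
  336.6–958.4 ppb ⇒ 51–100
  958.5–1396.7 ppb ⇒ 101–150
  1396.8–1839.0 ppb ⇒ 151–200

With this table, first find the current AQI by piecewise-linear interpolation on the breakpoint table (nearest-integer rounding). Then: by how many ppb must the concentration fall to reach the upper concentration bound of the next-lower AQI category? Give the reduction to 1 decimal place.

NO₂: 530.6 ∈ [336.6, 958.4] ↔ index [51, 100].
51 + (530.6−336.6)·(100−51)/(958.4−336.6) = 51 + 194.0·49/621.8 ≈ 66.29, so AQI = 66.
Current AQI 66 is in the Moderate range (51–100). The next-lower category tops out at AQI 50, whose upper concentration bound is 336.5 ppb.
Reduction needed = 530.6 − 336.5 = 194.1 ppb.

194.1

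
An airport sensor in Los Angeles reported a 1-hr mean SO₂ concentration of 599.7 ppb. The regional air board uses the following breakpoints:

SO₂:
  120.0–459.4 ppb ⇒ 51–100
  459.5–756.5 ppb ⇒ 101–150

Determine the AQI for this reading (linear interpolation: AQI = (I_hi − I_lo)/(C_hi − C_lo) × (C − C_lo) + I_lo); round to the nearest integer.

124

SO₂ 599.7: bracket 459.5–756.5 → index 101–150; slope 49/297.0, offset 140.2.
AQI = 101 + 49/297.0·140.2 ≈ 124.13 ⇒ 124.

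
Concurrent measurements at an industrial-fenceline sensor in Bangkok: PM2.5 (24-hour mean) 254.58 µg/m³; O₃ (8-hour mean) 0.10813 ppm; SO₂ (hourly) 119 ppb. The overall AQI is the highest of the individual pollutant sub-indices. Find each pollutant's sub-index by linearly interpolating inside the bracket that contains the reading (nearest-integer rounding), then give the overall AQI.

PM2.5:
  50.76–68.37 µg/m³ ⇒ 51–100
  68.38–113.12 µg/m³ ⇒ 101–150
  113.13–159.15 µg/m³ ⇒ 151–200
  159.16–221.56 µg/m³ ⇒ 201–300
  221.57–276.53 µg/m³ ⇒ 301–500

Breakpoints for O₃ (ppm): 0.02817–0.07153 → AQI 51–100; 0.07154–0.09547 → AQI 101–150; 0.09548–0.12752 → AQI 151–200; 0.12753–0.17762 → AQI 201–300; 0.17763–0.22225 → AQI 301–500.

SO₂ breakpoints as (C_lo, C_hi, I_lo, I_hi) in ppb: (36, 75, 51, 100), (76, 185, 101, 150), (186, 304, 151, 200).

421

PM2.5: 254.58 lies in 221.57–276.53, so I_lo=301, I_hi=500, C_lo=221.57, C_hi=276.53.
(500−301)/(276.53−221.57) × (254.58−221.57) + 301 = 199/54.96 × 33.01 + 301 ≈ 420.52 → 421.
O₃: 0.10813 ∈ [0.09548, 0.12752] ↔ index [151, 200].
151 + (0.10813−0.09548)·(200−151)/(0.12752−0.09548) = 151 + 0.01265·49/0.03204 ≈ 170.35, so AQI = 170.
SO₂: 119 lies in 76–185, so I_lo=101, I_hi=150, C_lo=76, C_hi=185.
(150−101)/(185−76) × (119−76) + 101 = 49/109 × 43 + 101 ≈ 120.33 → 120.
Sub-indices: PM2.5→421, O₃→170, SO₂→120. Overall AQI = max = 421; dominant pollutant is PM2.5.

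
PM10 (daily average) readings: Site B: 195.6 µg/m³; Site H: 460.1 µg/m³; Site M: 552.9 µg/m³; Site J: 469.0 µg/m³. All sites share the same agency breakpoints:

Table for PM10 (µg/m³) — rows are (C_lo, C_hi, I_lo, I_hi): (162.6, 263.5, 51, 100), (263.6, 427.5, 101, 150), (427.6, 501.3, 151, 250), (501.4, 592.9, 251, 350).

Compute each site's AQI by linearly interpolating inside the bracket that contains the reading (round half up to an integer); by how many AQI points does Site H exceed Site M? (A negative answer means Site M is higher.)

-112

Site B: 195.6 ∈ [162.6, 263.5] ↔ index [51, 100].
51 + (195.6−162.6)·(100−51)/(263.5−162.6) = 51 + 33.0·49/100.9 ≈ 67.03, so AQI = 67.
Site H: 460.1 lies in 427.6–501.3, so I_lo=151, I_hi=250, C_lo=427.6, C_hi=501.3.
(250−151)/(501.3−427.6) × (460.1−427.6) + 151 = 99/73.7 × 32.5 + 151 ≈ 194.66 → 195.
Site M 552.9: bracket 501.4–592.9 → index 251–350; slope 99/91.5, offset 51.5.
AQI = 251 + 99/91.5·51.5 ≈ 306.72 ⇒ 307.
Site J: row 427.6–501.3 (AQI 151–250). (250−151)·(469.0−427.6)/(501.3−427.6) + 151 = 99·41.4/73.7 + 151 ≈ 206.61 → 207.
AQIs: Site B=67, Site H=195, Site M=307, Site J=207. Site H (195) − Site M (307) = -112.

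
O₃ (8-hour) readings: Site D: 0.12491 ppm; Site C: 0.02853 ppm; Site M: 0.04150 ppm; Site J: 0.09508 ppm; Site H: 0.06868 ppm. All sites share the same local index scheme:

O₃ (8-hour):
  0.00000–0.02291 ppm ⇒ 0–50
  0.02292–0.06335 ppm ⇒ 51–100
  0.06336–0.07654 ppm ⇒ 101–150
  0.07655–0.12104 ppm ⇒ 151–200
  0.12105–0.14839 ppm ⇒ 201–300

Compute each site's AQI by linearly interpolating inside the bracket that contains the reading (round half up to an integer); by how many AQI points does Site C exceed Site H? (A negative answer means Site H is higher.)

Site D 0.12491: bracket 0.12105–0.14839 → index 201–300; slope 99/0.02734, offset 0.00386.
AQI = 201 + 99/0.02734·0.00386 ≈ 214.98 ⇒ 215.
Site C: 0.02853 lies in 0.02292–0.06335, so I_lo=51, I_hi=100, C_lo=0.02292, C_hi=0.06335.
(100−51)/(0.06335−0.02292) × (0.02853−0.02292) + 51 = 49/0.04043 × 0.00561 + 51 ≈ 57.80 → 58.
Site M 0.04150: bracket 0.02292–0.06335 → index 51–100; slope 49/0.04043, offset 0.01858.
AQI = 51 + 49/0.04043·0.01858 ≈ 73.52 ⇒ 74.
Site J: row 0.07655–0.12104 (AQI 151–200). (200−151)·(0.09508−0.07655)/(0.12104−0.07655) + 151 = 49·0.01853/0.04449 + 151 ≈ 171.41 → 171.
Site H: row 0.06336–0.07654 (AQI 101–150). (150−101)·(0.06868−0.06336)/(0.07654−0.06336) + 101 = 49·0.00532/0.01318 + 101 ≈ 120.78 → 121.
AQIs: Site D=215, Site C=58, Site M=74, Site J=171, Site H=121. Site C (58) − Site H (121) = -63.

-63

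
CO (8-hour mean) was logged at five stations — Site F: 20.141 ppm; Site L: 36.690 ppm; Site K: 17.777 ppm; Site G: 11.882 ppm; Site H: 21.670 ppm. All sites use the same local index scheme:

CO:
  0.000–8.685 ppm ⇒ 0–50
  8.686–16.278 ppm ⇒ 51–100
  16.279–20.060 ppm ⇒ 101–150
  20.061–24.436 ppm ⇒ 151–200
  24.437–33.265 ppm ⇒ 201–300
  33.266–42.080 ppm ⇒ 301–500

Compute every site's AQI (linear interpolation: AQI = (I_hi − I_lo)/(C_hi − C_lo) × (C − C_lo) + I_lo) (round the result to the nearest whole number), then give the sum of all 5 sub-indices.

891

Site F: 20.141 lies in 20.061–24.436, so I_lo=151, I_hi=200, C_lo=20.061, C_hi=24.436.
(200−151)/(24.436−20.061) × (20.141−20.061) + 151 = 49/4.375 × 0.080 + 151 ≈ 151.90 → 152.
Site L: 36.690 lies in 33.266–42.080, so I_lo=301, I_hi=500, C_lo=33.266, C_hi=42.080.
(500−301)/(42.080−33.266) × (36.690−33.266) + 301 = 199/8.814 × 3.424 + 301 ≈ 378.31 → 378.
Site K 17.777: bracket 16.279–20.060 → index 101–150; slope 49/3.781, offset 1.498.
AQI = 101 + 49/3.781·1.498 ≈ 120.41 ⇒ 120.
Site G: row 8.686–16.278 (AQI 51–100). (100−51)·(11.882−8.686)/(16.278−8.686) + 51 = 49·3.196/7.592 + 51 ≈ 71.63 → 72.
Site H 21.670: bracket 20.061–24.436 → index 151–200; slope 49/4.375, offset 1.609.
AQI = 151 + 49/4.375·1.609 ≈ 169.02 ⇒ 169.
AQIs: Site F=152, Site L=378, Site K=120, Site G=72, Site H=169. Sum = 152 + 378 + 120 + 72 + 169 = 891.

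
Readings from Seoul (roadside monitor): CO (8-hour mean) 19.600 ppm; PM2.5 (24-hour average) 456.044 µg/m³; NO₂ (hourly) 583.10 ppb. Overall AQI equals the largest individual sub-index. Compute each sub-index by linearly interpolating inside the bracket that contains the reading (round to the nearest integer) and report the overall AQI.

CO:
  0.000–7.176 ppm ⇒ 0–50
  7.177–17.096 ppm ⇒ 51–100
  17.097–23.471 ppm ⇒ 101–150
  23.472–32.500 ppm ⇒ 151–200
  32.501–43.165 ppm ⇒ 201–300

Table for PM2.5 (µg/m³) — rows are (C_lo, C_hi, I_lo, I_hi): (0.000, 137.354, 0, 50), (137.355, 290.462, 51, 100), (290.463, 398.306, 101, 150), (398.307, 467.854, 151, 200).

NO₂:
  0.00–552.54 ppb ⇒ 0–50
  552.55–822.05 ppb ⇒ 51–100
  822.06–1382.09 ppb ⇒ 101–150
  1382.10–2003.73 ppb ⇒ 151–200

192

CO: 19.600 ∈ [17.097, 23.471] ↔ index [101, 150].
101 + (19.600−17.097)·(150−101)/(23.471−17.097) = 101 + 2.503·49/6.374 ≈ 120.24, so AQI = 120.
PM2.5: 456.044 ∈ [398.307, 467.854] ↔ index [151, 200].
151 + (456.044−398.307)·(200−151)/(467.854−398.307) = 151 + 57.737·49/69.547 ≈ 191.68, so AQI = 192.
NO₂ 583.10: bracket 552.55–822.05 → index 51–100; slope 49/269.50, offset 30.55.
AQI = 51 + 49/269.50·30.55 ≈ 56.55 ⇒ 57.
Sub-indices: CO→120, PM2.5→192, NO₂→57. Overall AQI = max = 192; dominant pollutant is PM2.5.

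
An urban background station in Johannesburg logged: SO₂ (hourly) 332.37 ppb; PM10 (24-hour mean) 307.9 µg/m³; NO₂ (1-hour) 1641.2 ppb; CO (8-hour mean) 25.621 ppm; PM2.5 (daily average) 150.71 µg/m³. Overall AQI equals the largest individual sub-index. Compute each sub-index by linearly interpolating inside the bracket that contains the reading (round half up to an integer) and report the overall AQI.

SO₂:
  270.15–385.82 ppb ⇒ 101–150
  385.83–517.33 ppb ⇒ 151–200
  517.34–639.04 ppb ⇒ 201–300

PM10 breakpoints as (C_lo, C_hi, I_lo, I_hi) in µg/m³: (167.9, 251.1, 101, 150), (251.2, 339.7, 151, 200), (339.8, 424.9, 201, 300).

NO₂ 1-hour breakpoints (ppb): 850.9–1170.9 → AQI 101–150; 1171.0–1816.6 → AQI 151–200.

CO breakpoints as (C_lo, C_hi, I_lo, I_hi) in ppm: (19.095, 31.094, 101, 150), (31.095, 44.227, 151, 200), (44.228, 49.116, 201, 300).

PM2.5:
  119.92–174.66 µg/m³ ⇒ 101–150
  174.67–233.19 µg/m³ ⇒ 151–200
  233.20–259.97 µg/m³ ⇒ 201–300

187

SO₂: 332.37 lies in 270.15–385.82, so I_lo=101, I_hi=150, C_lo=270.15, C_hi=385.82.
(150−101)/(385.82−270.15) × (332.37−270.15) + 101 = 49/115.67 × 62.22 + 101 ≈ 127.36 → 127.
PM10: 307.9 ∈ [251.2, 339.7] ↔ index [151, 200].
151 + (307.9−251.2)·(200−151)/(339.7−251.2) = 151 + 56.7·49/88.5 ≈ 182.39, so AQI = 182.
NO₂: 1641.2 lies in 1171.0–1816.6, so I_lo=151, I_hi=200, C_lo=1171.0, C_hi=1816.6.
(200−151)/(1816.6−1171.0) × (1641.2−1171.0) + 151 = 49/645.6 × 470.2 + 151 ≈ 186.69 → 187.
CO: row 19.095–31.094 (AQI 101–150). (150−101)·(25.621−19.095)/(31.094−19.095) + 101 = 49·6.526/11.999 + 101 ≈ 127.65 → 128.
PM2.5: 150.71 ∈ [119.92, 174.66] ↔ index [101, 150].
101 + (150.71−119.92)·(150−101)/(174.66−119.92) = 101 + 30.79·49/54.74 ≈ 128.56, so AQI = 129.
Sub-indices: SO₂→127, PM10→182, NO₂→187, CO→128, PM2.5→129. Overall AQI = max = 187; dominant pollutant is NO₂.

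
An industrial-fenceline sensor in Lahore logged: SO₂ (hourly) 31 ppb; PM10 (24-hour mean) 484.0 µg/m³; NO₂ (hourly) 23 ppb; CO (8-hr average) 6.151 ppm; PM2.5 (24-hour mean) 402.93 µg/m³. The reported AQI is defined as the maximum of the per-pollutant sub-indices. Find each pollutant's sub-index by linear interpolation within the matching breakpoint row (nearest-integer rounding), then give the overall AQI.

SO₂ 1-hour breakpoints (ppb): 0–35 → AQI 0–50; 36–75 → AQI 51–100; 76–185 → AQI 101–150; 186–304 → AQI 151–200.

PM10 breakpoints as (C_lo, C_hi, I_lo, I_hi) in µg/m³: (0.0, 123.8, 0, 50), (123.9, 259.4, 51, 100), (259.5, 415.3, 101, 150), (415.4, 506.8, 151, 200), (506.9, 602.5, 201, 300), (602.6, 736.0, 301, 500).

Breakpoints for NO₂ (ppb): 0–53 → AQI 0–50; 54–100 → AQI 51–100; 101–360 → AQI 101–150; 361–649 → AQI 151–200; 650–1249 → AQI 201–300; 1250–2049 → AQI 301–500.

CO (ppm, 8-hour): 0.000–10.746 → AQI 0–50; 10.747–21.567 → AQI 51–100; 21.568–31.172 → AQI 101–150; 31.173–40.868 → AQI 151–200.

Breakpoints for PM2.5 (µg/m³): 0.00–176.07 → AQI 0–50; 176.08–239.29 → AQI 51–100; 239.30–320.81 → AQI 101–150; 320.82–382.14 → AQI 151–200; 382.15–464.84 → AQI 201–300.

SO₂ 31: bracket 0–35 → index 0–50; slope 50/35, offset 31.
AQI = 0 + 50/35·31 ≈ 44.29 ⇒ 44.
PM10: row 415.4–506.8 (AQI 151–200). (200−151)·(484.0−415.4)/(506.8−415.4) + 151 = 49·68.6/91.4 + 151 ≈ 187.78 → 188.
NO₂: 23 ∈ [0, 53] ↔ index [0, 50].
0 + (23−0)·(50−0)/(53−0) = 0 + 23·50/53 ≈ 21.70, so AQI = 22.
CO: 6.151 ∈ [0.000, 10.746] ↔ index [0, 50].
0 + (6.151−0.000)·(50−0)/(10.746−0.000) = 0 + 6.151·50/10.746 ≈ 28.62, so AQI = 29.
PM2.5: row 382.15–464.84 (AQI 201–300). (300−201)·(402.93−382.15)/(464.84−382.15) + 201 = 99·20.78/82.69 + 201 ≈ 225.88 → 226.
Sub-indices: SO₂→44, PM10→188, NO₂→22, CO→29, PM2.5→226. Overall AQI = max = 226; dominant pollutant is PM2.5.

226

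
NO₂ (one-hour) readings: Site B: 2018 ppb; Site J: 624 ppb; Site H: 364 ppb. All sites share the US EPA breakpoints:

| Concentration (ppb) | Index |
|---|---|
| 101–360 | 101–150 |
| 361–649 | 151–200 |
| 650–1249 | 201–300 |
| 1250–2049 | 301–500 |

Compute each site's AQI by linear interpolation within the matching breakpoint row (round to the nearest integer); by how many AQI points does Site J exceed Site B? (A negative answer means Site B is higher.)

Site B: 2018 lies in 1250–2049, so I_lo=301, I_hi=500, C_lo=1250, C_hi=2049.
(500−301)/(2049−1250) × (2018−1250) + 301 = 199/799 × 768 + 301 ≈ 492.28 → 492.
Site J: 624 ∈ [361, 649] ↔ index [151, 200].
151 + (624−361)·(200−151)/(649−361) = 151 + 263·49/288 ≈ 195.75, so AQI = 196.
Site H 364: bracket 361–649 → index 151–200; slope 49/288, offset 3.
AQI = 151 + 49/288·3 ≈ 151.51 ⇒ 152.
AQIs: Site B=492, Site J=196, Site H=152. Site J (196) − Site B (492) = -296.

-296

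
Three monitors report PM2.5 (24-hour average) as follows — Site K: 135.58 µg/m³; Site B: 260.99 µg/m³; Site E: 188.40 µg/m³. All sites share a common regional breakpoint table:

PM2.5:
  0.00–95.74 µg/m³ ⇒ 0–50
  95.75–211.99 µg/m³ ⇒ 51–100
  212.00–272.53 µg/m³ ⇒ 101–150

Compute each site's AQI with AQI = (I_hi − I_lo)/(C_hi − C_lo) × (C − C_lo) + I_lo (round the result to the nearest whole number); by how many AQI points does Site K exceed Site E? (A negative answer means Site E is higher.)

-22

Site K: 135.58 ∈ [95.75, 211.99] ↔ index [51, 100].
51 + (135.58−95.75)·(100−51)/(211.99−95.75) = 51 + 39.83·49/116.24 ≈ 67.79, so AQI = 68.
Site B 260.99: bracket 212.00–272.53 → index 101–150; slope 49/60.53, offset 48.99.
AQI = 101 + 49/60.53·48.99 ≈ 140.66 ⇒ 141.
Site E: row 95.75–211.99 (AQI 51–100). (100−51)·(188.40−95.75)/(211.99−95.75) + 51 = 49·92.65/116.24 + 51 ≈ 90.06 → 90.
AQIs: Site K=68, Site B=141, Site E=90. Site K (68) − Site E (90) = -22.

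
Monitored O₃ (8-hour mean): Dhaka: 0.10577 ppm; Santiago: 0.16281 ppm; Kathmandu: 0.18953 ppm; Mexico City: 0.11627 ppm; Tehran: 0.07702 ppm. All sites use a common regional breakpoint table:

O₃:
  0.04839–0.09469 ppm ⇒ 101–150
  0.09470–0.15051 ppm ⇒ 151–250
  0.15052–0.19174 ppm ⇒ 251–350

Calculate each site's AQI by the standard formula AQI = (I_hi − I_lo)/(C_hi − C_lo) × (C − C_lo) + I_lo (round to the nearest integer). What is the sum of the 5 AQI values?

1117

Dhaka: 0.10577 ∈ [0.09470, 0.15051] ↔ index [151, 250].
151 + (0.10577−0.09470)·(250−151)/(0.15051−0.09470) = 151 + 0.01107·99/0.05581 ≈ 170.64, so AQI = 171.
Santiago 0.16281: bracket 0.15052–0.19174 → index 251–350; slope 99/0.04122, offset 0.01229.
AQI = 251 + 99/0.04122·0.01229 ≈ 280.52 ⇒ 281.
Kathmandu: 0.18953 lies in 0.15052–0.19174, so I_lo=251, I_hi=350, C_lo=0.15052, C_hi=0.19174.
(350−251)/(0.19174−0.15052) × (0.18953−0.15052) + 251 = 99/0.04122 × 0.03901 + 251 ≈ 344.69 → 345.
Mexico City: 0.11627 lies in 0.09470–0.15051, so I_lo=151, I_hi=250, C_lo=0.09470, C_hi=0.15051.
(250−151)/(0.15051−0.09470) × (0.11627−0.09470) + 151 = 99/0.05581 × 0.02157 + 151 ≈ 189.26 → 189.
Tehran 0.07702: bracket 0.04839–0.09469 → index 101–150; slope 49/0.04630, offset 0.02863.
AQI = 101 + 49/0.04630·0.02863 ≈ 131.30 ⇒ 131.
AQIs: Dhaka=171, Santiago=281, Kathmandu=345, Mexico City=189, Tehran=131. Sum = 171 + 281 + 345 + 189 + 131 = 1117.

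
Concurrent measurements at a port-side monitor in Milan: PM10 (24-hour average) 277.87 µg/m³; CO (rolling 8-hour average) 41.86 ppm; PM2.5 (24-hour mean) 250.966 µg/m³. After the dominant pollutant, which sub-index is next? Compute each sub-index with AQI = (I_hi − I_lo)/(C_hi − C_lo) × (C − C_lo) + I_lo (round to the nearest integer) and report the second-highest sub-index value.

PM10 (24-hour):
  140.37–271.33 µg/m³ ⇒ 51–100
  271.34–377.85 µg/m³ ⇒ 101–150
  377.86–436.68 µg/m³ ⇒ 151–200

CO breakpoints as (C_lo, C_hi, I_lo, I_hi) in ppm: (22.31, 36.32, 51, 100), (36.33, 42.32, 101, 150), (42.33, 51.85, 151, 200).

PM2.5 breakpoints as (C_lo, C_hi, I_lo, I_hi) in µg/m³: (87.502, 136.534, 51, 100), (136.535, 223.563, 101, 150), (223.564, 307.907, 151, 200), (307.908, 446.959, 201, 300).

PM10: 277.87 ∈ [271.34, 377.85] ↔ index [101, 150].
101 + (277.87−271.34)·(150−101)/(377.85−271.34) = 101 + 6.53·49/106.51 ≈ 104.00, so AQI = 104.
CO: row 36.33–42.32 (AQI 101–150). (150−101)·(41.86−36.33)/(42.32−36.33) + 101 = 49·5.53/5.99 + 101 ≈ 146.24 → 146.
PM2.5 250.966: bracket 223.564–307.907 → index 151–200; slope 49/84.343, offset 27.402.
AQI = 151 + 49/84.343·27.402 ≈ 166.92 ⇒ 167.
Sub-indices: PM10→104, CO→146, PM2.5→167. Ranked high→low: 167, 146, 104. Second-highest sub-index = 146.

146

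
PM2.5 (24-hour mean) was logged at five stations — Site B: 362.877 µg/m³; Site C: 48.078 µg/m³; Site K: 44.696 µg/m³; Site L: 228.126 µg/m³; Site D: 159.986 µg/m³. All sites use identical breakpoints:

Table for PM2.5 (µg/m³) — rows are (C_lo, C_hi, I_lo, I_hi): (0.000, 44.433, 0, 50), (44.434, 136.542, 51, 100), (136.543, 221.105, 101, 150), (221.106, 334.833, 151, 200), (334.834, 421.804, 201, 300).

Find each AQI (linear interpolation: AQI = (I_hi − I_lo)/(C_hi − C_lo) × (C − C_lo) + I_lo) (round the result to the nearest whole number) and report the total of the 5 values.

Site B: 362.877 ∈ [334.834, 421.804] ↔ index [201, 300].
201 + (362.877−334.834)·(300−201)/(421.804−334.834) = 201 + 28.043·99/86.970 ≈ 232.92, so AQI = 233.
Site C 48.078: bracket 44.434–136.542 → index 51–100; slope 49/92.108, offset 3.644.
AQI = 51 + 49/92.108·3.644 ≈ 52.94 ⇒ 53.
Site K: row 44.434–136.542 (AQI 51–100). (100−51)·(44.696−44.434)/(136.542−44.434) + 51 = 49·0.262/92.108 + 51 ≈ 51.14 → 51.
Site L: 228.126 lies in 221.106–334.833, so I_lo=151, I_hi=200, C_lo=221.106, C_hi=334.833.
(200−151)/(334.833−221.106) × (228.126−221.106) + 151 = 49/113.727 × 7.020 + 151 ≈ 154.02 → 154.
Site D: 159.986 lies in 136.543–221.105, so I_lo=101, I_hi=150, C_lo=136.543, C_hi=221.105.
(150−101)/(221.105−136.543) × (159.986−136.543) + 101 = 49/84.562 × 23.443 + 101 ≈ 114.58 → 115.
AQIs: Site B=233, Site C=53, Site K=51, Site L=154, Site D=115. Sum = 233 + 53 + 51 + 154 + 115 = 606.

606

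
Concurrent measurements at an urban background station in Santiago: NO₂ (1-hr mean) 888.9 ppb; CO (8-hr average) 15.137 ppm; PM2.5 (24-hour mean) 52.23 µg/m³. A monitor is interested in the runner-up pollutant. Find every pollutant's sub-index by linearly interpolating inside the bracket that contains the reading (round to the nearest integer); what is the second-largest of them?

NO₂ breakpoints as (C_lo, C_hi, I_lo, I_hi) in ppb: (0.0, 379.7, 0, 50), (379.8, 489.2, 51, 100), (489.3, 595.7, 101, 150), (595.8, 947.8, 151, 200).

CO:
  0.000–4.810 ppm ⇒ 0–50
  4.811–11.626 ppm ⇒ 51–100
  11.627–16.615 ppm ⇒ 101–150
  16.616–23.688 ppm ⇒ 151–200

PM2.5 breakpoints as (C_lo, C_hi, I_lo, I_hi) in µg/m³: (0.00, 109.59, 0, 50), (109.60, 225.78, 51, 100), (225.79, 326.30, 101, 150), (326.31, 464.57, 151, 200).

135

NO₂: 888.9 ∈ [595.8, 947.8] ↔ index [151, 200].
151 + (888.9−595.8)·(200−151)/(947.8−595.8) = 151 + 293.1·49/352.0 ≈ 191.80, so AQI = 192.
CO: row 11.627–16.615 (AQI 101–150). (150−101)·(15.137−11.627)/(16.615−11.627) + 101 = 49·3.510/4.988 + 101 ≈ 135.48 → 135.
PM2.5: 52.23 ∈ [0.00, 109.59] ↔ index [0, 50].
0 + (52.23−0.00)·(50−0)/(109.59−0.00) = 0 + 52.23·50/109.59 ≈ 23.83, so AQI = 24.
Sub-indices: NO₂→192, CO→135, PM2.5→24. Ranked high→low: 192, 135, 24. Second-highest sub-index = 135.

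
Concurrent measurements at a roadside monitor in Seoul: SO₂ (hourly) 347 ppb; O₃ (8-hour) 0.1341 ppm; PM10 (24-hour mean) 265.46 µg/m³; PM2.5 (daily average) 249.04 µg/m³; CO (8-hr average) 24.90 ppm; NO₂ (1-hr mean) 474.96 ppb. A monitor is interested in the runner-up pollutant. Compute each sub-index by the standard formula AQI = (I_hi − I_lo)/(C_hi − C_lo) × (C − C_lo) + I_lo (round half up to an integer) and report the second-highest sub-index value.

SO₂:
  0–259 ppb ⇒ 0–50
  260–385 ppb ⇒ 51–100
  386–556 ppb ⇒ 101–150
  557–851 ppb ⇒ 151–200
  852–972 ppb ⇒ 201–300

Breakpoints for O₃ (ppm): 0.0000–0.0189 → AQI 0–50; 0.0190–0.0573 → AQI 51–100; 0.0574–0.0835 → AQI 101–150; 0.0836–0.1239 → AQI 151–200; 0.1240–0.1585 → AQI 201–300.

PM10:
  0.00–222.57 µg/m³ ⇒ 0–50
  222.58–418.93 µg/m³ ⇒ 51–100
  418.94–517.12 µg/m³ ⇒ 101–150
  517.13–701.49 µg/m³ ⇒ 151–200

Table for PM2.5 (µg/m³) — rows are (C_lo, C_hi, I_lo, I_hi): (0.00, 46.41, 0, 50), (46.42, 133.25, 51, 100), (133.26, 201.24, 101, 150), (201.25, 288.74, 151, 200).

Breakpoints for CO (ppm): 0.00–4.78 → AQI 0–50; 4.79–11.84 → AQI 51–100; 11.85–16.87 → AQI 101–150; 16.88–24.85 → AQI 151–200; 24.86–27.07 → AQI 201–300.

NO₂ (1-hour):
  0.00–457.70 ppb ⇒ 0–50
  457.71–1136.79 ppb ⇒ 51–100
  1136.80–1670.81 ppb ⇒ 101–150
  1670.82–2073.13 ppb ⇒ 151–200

203

SO₂: 347 lies in 260–385, so I_lo=51, I_hi=100, C_lo=260, C_hi=385.
(100−51)/(385−260) × (347−260) + 51 = 49/125 × 87 + 51 ≈ 85.10 → 85.
O₃: 0.1341 ∈ [0.1240, 0.1585] ↔ index [201, 300].
201 + (0.1341−0.1240)·(300−201)/(0.1585−0.1240) = 201 + 0.0101·99/0.0345 ≈ 229.98, so AQI = 230.
PM10: 265.46 ∈ [222.58, 418.93] ↔ index [51, 100].
51 + (265.46−222.58)·(100−51)/(418.93−222.58) = 51 + 42.88·49/196.35 ≈ 61.70, so AQI = 62.
PM2.5: 249.04 lies in 201.25–288.74, so I_lo=151, I_hi=200, C_lo=201.25, C_hi=288.74.
(200−151)/(288.74−201.25) × (249.04−201.25) + 151 = 49/87.49 × 47.79 + 151 ≈ 177.77 → 178.
CO: 24.90 lies in 24.86–27.07, so I_lo=201, I_hi=300, C_lo=24.86, C_hi=27.07.
(300−201)/(27.07−24.86) × (24.90−24.86) + 201 = 99/2.21 × 0.04 + 201 ≈ 202.79 → 203.
NO₂ 474.96: bracket 457.71–1136.79 → index 51–100; slope 49/679.08, offset 17.25.
AQI = 51 + 49/679.08·17.25 ≈ 52.24 ⇒ 52.
Sub-indices: SO₂→85, O₃→230, PM10→62, PM2.5→178, CO→203, NO₂→52. Ranked high→low: 230, 203, 178, 85, 62, 52. Second-highest sub-index = 203.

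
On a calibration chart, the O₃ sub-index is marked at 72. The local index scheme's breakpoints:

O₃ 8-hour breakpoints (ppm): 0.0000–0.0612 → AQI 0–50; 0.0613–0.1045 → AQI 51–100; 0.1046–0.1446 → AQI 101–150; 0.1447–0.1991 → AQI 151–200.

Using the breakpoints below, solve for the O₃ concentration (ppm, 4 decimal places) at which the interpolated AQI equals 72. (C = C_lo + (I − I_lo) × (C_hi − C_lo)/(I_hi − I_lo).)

0.0798

AQI 72 lies in the 51–100 band, which corresponds to 0.0613–0.1045 ppm.
C = 0.0613 + (72−51)×(0.1045−0.0613)/(100−51) = 0.0613 + 21×0.0432/49 ≈ 0.079814 ppm → 0.0798 ppm to 4 dp.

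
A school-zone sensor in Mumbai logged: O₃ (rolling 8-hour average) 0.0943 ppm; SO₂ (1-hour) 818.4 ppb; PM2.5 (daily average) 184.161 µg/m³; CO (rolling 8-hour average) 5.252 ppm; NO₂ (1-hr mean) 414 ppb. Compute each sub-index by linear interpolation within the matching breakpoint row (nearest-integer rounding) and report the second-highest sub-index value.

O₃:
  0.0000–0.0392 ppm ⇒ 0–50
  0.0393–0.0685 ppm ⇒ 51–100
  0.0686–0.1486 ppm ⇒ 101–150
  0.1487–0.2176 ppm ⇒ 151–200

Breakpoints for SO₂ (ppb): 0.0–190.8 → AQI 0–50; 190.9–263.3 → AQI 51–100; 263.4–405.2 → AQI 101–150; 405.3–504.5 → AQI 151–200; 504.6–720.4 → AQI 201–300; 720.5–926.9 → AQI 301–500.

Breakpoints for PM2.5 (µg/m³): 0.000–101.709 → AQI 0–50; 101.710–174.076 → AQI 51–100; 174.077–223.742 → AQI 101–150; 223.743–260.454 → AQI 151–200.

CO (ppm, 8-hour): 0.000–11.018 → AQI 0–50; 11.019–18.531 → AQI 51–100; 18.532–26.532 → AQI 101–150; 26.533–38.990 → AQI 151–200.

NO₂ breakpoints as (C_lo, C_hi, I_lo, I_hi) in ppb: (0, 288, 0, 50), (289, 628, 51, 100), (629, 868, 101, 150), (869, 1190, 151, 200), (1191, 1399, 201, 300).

O₃: row 0.0686–0.1486 (AQI 101–150). (150−101)·(0.0943−0.0686)/(0.1486−0.0686) + 101 = 49·0.0257/0.0800 + 101 ≈ 116.74 → 117.
SO₂: 818.4 lies in 720.5–926.9, so I_lo=301, I_hi=500, C_lo=720.5, C_hi=926.9.
(500−301)/(926.9−720.5) × (818.4−720.5) + 301 = 199/206.4 × 97.9 + 301 ≈ 395.39 → 395.
PM2.5 184.161: bracket 174.077–223.742 → index 101–150; slope 49/49.665, offset 10.084.
AQI = 101 + 49/49.665·10.084 ≈ 110.95 ⇒ 111.
CO 5.252: bracket 0.000–11.018 → index 0–50; slope 50/11.018, offset 5.252.
AQI = 0 + 50/11.018·5.252 ≈ 23.83 ⇒ 24.
NO₂: row 289–628 (AQI 51–100). (100−51)·(414−289)/(628−289) + 51 = 49·125/339 + 51 ≈ 69.07 → 69.
Sub-indices: O₃→117, SO₂→395, PM2.5→111, CO→24, NO₂→69. Ranked high→low: 395, 117, 111, 69, 24. Second-highest sub-index = 117.

117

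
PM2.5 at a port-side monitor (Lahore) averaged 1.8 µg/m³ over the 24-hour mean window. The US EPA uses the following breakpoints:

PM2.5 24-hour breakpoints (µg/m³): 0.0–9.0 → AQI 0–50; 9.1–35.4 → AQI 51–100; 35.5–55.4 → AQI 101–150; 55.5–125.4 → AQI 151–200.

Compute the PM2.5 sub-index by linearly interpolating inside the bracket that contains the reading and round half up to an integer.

10

PM2.5: 1.8 ∈ [0.0, 9.0] ↔ index [0, 50].
0 + (1.8−0.0)·(50−0)/(9.0−0.0) = 0 + 1.8·50/9.0 ≈ 10.00, so AQI = 10.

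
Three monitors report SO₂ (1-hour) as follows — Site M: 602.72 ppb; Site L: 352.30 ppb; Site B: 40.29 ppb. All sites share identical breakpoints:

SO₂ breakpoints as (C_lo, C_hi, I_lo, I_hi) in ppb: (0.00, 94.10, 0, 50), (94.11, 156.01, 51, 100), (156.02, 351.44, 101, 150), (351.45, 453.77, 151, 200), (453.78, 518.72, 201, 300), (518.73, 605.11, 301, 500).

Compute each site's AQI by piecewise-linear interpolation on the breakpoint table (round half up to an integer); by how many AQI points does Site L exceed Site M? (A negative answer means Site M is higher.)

Site M 602.72: bracket 518.73–605.11 → index 301–500; slope 199/86.38, offset 83.99.
AQI = 301 + 199/86.38·83.99 ≈ 494.49 ⇒ 494.
Site L: 352.30 ∈ [351.45, 453.77] ↔ index [151, 200].
151 + (352.30−351.45)·(200−151)/(453.77−351.45) = 151 + 0.85·49/102.32 ≈ 151.41, so AQI = 151.
Site B 40.29: bracket 0.00–94.10 → index 0–50; slope 50/94.10, offset 40.29.
AQI = 0 + 50/94.10·40.29 ≈ 21.41 ⇒ 21.
AQIs: Site M=494, Site L=151, Site B=21. Site L (151) − Site M (494) = -343.

-343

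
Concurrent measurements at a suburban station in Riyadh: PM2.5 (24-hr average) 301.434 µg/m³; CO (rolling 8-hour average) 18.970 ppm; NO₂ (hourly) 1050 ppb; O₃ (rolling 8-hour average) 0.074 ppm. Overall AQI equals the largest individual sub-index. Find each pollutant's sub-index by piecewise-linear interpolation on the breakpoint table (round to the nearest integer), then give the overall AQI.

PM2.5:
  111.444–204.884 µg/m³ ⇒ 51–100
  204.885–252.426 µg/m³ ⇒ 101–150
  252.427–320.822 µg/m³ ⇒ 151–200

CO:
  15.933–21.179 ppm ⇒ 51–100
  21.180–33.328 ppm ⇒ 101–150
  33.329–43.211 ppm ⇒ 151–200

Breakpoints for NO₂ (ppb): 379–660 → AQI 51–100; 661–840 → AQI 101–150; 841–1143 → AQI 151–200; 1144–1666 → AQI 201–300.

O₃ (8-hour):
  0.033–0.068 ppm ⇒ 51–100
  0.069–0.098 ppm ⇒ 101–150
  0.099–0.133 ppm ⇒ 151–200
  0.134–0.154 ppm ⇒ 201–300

186

PM2.5 301.434: bracket 252.427–320.822 → index 151–200; slope 49/68.395, offset 49.007.
AQI = 151 + 49/68.395·49.007 ≈ 186.11 ⇒ 186.
CO: 18.970 ∈ [15.933, 21.179] ↔ index [51, 100].
51 + (18.970−15.933)·(100−51)/(21.179−15.933) = 51 + 3.037·49/5.246 ≈ 79.37, so AQI = 79.
NO₂: 1050 ∈ [841, 1143] ↔ index [151, 200].
151 + (1050−841)·(200−151)/(1143−841) = 151 + 209·49/302 ≈ 184.91, so AQI = 185.
O₃: 0.074 ∈ [0.069, 0.098] ↔ index [101, 150].
101 + (0.074−0.069)·(150−101)/(0.098−0.069) = 101 + 0.005·49/0.029 ≈ 109.45, so AQI = 109.
Sub-indices: PM2.5→186, CO→79, NO₂→185, O₃→109. Overall AQI = max = 186; dominant pollutant is PM2.5.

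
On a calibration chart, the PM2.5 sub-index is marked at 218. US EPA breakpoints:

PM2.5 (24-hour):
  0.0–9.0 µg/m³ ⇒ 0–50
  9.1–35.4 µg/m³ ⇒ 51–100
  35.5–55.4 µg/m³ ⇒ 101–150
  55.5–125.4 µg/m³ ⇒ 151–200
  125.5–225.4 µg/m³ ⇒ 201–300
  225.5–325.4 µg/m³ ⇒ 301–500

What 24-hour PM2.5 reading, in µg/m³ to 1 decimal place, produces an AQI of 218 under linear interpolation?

142.7

AQI 218 lies in the 201–300 band, which corresponds to 125.5–225.4 µg/m³.
C = 125.5 + (218−201)×(225.4−125.5)/(300−201) = 125.5 + 17×99.9/99 ≈ 142.655 µg/m³ → 142.7 µg/m³ to 1 dp.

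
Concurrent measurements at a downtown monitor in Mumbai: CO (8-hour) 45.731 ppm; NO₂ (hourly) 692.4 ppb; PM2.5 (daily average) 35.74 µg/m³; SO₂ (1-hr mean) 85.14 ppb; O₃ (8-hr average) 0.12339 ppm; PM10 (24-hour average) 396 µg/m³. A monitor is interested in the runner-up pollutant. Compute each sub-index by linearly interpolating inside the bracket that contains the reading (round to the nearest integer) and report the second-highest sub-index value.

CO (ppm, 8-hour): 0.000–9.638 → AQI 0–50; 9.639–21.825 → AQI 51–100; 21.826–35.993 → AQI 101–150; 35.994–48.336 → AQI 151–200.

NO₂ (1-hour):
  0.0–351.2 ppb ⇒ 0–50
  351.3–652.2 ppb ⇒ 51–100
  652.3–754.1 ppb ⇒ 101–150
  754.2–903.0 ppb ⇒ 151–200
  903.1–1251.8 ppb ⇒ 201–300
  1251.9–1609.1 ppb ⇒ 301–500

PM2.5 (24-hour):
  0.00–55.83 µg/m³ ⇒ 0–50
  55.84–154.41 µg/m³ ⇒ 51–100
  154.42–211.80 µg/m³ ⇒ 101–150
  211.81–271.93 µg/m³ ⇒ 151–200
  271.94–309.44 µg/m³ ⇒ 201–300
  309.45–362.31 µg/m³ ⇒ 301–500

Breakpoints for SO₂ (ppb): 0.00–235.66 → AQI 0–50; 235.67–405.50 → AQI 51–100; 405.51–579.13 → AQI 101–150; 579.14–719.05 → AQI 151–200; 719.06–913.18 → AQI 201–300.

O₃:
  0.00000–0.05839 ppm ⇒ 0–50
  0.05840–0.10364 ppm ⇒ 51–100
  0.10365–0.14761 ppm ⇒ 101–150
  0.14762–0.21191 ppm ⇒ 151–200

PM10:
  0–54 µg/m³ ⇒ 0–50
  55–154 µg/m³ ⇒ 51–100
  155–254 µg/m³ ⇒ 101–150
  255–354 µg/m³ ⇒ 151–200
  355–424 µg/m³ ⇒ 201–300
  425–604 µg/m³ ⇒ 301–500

CO: 45.731 lies in 35.994–48.336, so I_lo=151, I_hi=200, C_lo=35.994, C_hi=48.336.
(200−151)/(48.336−35.994) × (45.731−35.994) + 151 = 49/12.342 × 9.737 + 151 ≈ 189.66 → 190.
NO₂: row 652.3–754.1 (AQI 101–150). (150−101)·(692.4−652.3)/(754.1−652.3) + 101 = 49·40.1/101.8 + 101 ≈ 120.30 → 120.
PM2.5: 35.74 ∈ [0.00, 55.83] ↔ index [0, 50].
0 + (35.74−0.00)·(50−0)/(55.83−0.00) = 0 + 35.74·50/55.83 ≈ 32.01, so AQI = 32.
SO₂: 85.14 lies in 0.00–235.66, so I_lo=0, I_hi=50, C_lo=0.00, C_hi=235.66.
(50−0)/(235.66−0.00) × (85.14−0.00) + 0 = 50/235.66 × 85.14 + 0 ≈ 18.06 → 18.
O₃: row 0.10365–0.14761 (AQI 101–150). (150−101)·(0.12339−0.10365)/(0.14761−0.10365) + 101 = 49·0.01974/0.04396 + 101 ≈ 123.00 → 123.
PM10 396: bracket 355–424 → index 201–300; slope 99/69, offset 41.
AQI = 201 + 99/69·41 ≈ 259.83 ⇒ 260.
Sub-indices: CO→190, NO₂→120, PM2.5→32, SO₂→18, O₃→123, PM10→260. Ranked high→low: 260, 190, 123, 120, 32, 18. Second-highest sub-index = 190.

190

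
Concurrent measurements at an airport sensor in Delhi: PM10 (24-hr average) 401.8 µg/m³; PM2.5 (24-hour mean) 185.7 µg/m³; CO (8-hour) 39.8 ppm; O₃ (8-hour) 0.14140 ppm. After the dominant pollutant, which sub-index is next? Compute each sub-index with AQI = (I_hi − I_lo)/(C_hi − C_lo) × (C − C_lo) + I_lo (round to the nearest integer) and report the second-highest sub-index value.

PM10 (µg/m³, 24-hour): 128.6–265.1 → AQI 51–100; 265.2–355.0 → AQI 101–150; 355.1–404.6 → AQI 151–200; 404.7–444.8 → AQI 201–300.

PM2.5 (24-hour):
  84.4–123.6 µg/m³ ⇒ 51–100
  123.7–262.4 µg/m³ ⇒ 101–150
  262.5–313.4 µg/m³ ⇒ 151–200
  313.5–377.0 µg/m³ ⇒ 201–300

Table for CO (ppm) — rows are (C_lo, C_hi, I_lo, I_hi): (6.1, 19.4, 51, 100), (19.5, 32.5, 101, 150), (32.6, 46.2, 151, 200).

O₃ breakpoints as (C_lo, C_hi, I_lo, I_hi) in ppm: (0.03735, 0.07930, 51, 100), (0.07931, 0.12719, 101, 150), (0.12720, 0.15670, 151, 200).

PM10 401.8: bracket 355.1–404.6 → index 151–200; slope 49/49.5, offset 46.7.
AQI = 151 + 49/49.5·46.7 ≈ 197.23 ⇒ 197.
PM2.5: row 123.7–262.4 (AQI 101–150). (150−101)·(185.7−123.7)/(262.4−123.7) + 101 = 49·62.0/138.7 + 101 ≈ 122.90 → 123.
CO: row 32.6–46.2 (AQI 151–200). (200−151)·(39.8−32.6)/(46.2−32.6) + 151 = 49·7.2/13.6 + 151 ≈ 176.94 → 177.
O₃: 0.14140 ∈ [0.12720, 0.15670] ↔ index [151, 200].
151 + (0.14140−0.12720)·(200−151)/(0.15670−0.12720) = 151 + 0.01420·49/0.02950 ≈ 174.59, so AQI = 175.
Sub-indices: PM10→197, PM2.5→123, CO→177, O₃→175. Ranked high→low: 197, 177, 175, 123. Second-highest sub-index = 177.

177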